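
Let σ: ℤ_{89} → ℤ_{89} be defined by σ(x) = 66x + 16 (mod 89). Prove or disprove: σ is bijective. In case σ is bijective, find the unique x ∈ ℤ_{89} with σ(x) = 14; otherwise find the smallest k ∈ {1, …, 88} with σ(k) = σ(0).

If σ(x_1) = σ(x_2), then 66x_1 ≡ 66x_2 (mod 89). Because gcd(66, 89) = 1, we may cancel 66 to get x_1 ≡ x_2 (mod 89).
We now compute 66⁻¹ mod 89 explicitly. Euclid's algorithm: 89 = 1·66 + 23, 66 = 2·23 + 20, 23 = 1·20 + 3, 20 = 6·3 + 2, 3 = 1·2 + 1; back-substituting gives 1 = 58·66 − 43·89, so 66⁻¹ ≡ 58 (mod 89).
For any y ∈ ℤ_{89}, x = 58(y − 16) mod 89 satisfies σ(x) = 66·58(y − 16) + 16 ≡ y (since 66·58 ≡ 1 mod 89). So every y has a preimage.
Hence σ is bijective.
Since σ is bijective, we compute σ⁻¹(14): solve 66x + 16 ≡ 14 (mod 89), i.e. 66x ≡ 87 (mod 89).
Multiplying by 66⁻¹ = 58 gives x ≡ 58·87 = 5046 = 56·89 + 62 ≡ 62 (mod 89).
Check: σ(62) = 66·62 + 16 = 4108 = 46·89 + 14 ≡ 14 (mod 89).

62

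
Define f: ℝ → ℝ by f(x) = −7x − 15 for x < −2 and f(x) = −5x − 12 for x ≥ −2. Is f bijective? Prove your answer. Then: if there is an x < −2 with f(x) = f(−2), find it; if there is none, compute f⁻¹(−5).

Both pieces are strictly decreasing (slopes −7 and −5), so each is injective on its own interval.
The left piece maps (−∞, −2) onto (−1, ∞); the right piece maps [−2, ∞) onto (−∞, −2].
The images leave a gap (−1 has no preimage), so f is not surjective, hence not bijective.
Because the two images are disjoint, no x < −2 has f(x) = f(−2), so we compute f⁻¹(−5): −5 lies in (−∞, −2], so solve −5x − 12 = −5: x = (−5 + 12)/(−5) = −7/5.

-7/5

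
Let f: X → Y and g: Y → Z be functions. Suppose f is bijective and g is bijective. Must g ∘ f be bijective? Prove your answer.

bijective

Injectivity: if g(f(u)) = g(f(v)) then f(u) = f(v) (g injective) so u = v (f injective).
Surjectivity: for c ∈ Z pick b with g(b) = c, then a with f(a) = b; then (g ∘ f)(a) = c.
Therefore g ∘ f is bijective.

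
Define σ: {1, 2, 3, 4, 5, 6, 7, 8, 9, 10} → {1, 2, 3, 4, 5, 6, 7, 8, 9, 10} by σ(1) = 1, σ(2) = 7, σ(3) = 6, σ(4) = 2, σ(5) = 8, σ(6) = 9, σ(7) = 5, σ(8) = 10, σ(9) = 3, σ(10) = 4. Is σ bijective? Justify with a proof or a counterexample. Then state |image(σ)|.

The values 1, 7, 6, 2, 8, 9, 5, 10, 3, 4 are a permutation of {1, 2, 3, 4, 5, 6, 7, 8, 9, 10}: each element appears exactly once.
So σ is injective and surjective, hence bijective.
The image of σ is {1, 2, 3, 4, 5, 6, 7, 8, 9, 10}, which has 10 elements.

10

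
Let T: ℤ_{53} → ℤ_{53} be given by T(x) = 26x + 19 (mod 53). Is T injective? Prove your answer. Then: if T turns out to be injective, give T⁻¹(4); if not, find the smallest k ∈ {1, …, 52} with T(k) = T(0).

By definition, T is injective when T(s) = T(t) forces s = t.
If T(s) = T(t), then 26s ≡ 26t (mod 53). Because gcd(26, 53) = 1, we may cancel 26 to get s ≡ t (mod 53).
Thus T is injective.
We now compute 26⁻¹ mod 53 explicitly. Euclid's algorithm: 53 = 2·26 + 1; back-substituting gives 1 = 51·26 − 25·53, so 26⁻¹ ≡ 51 (mod 53).
Since T is injective, we compute T⁻¹(4): solve 26x + 19 ≡ 4 (mod 53), i.e. 26x ≡ 38 (mod 53).
Multiplying by 26⁻¹ = 51 gives x ≡ 51·38 = 1938 = 36·53 + 30 ≡ 30 (mod 53).
Check: T(30) = 26·30 + 19 = 799 = 15·53 + 4 ≡ 4 (mod 53).

30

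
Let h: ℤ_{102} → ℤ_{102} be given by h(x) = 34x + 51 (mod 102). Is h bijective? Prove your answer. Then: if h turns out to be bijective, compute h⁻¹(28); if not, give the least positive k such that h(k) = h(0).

Recall: injectivity means: for all s, t in the domain, h(s) = h(t) implies s = t.
We have gcd(34, 102) = 34 > 1. Taking s = 0 and t = 3: h(0) = 51 and h(3) = 34·3 + 51 = 153 ≡ 51 (mod 102).
So h(0) = h(3) while 0 ≠ 3, so h is not injective, hence not bijective.
Since h is not bijective, we find the least positive k with h(k) = h(0): this means 34k ≡ 0 (mod 102), i.e. 102 ∣ 34k. Since gcd(34, 102) = 34, dividing through by 34 this holds exactly when 3 ∣ k.
The smallest positive such k is 3.

3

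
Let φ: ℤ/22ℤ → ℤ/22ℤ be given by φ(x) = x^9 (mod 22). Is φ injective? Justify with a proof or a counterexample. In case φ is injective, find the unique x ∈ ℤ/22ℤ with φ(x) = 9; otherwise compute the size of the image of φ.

5

Computing x^9 mod 22 for each x (by repeated squaring, reducing mod 22 at every step), the values φ(0), φ(1), …, φ(21) are: 0, 1, 6, 15, 14, 9, 2, 19, 18, 5, 10, 11, 12, 17, 4, 3, 20, 13, 8, 7, 16, 21.
Every element of ℤ/22ℤ appears exactly once in this list, so φ is a bijection, and in particular injective.
Since φ is injective, we read off the preimage of 9 from the same table: φ(5) = 9, so φ⁻¹(9) = 5.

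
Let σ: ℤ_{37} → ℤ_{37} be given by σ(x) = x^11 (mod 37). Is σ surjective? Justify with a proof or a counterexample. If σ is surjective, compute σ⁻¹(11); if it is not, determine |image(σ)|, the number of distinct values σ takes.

27

Since 37 is prime, the nonzero elements of ℤ_{37} form a cyclic group of order 36.
As gcd(11, 36) = 1, raising to the 11th power is a bijection on this group: if u^11 ≡ v^11 then (uv^{−1})^11 = 1, and the only element of order dividing gcd(11, 36) = 1 is 1, so u = v.
With σ(0) = 0 this makes σ injective on all of ℤ_{37}, hence bijective (finite equal-size domain and codomain). In particular σ is surjective.
Since σ is surjective, we find the preimage of 11. The inverse of x ↦ x^11 on (ℤ_{37})^× is x ↦ x^23, because 11·23 = 253 = 7·36 + 1 ≡ 1 (mod 36) and x^{36} = 1 for x ≠ 0 (Fermat). So σ⁻¹(11) = 11^23 mod 37.
Repeated squaring mod 37: 11^1 ≡ 11, 11^2 ≡ 11² = 121 ≡ 10, 11^4 ≡ 10² = 100 ≡ 26, 11^8 ≡ 26² = 676 ≡ 10, 11^16 ≡ 10² = 100 ≡ 26. Since 23 = 16 + 4 + 2 + 1, 11^23 ≡ 26·26·10·11: 26·26 = 676 ≡ 10, then 10·10 = 100 ≡ 26, then 26·11 = 286 ≡ 27. So 11^23 ≡ 27 (mod 37).
Hence σ⁻¹(11) = 27.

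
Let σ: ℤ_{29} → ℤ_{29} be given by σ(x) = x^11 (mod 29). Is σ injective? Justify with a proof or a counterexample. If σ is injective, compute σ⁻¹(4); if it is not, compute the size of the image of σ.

13

Since 29 is prime, the nonzero elements of ℤ_{29} form a cyclic group of order 28.
As gcd(11, 28) = 1, raising to the 11th power is a bijection on this group: if x_1^11 ≡ x_2^11 then (x_1x_2^{−1})^11 = 1, and the only element of order dividing gcd(11, 28) = 1 is 1, so x_1 = x_2.
With σ(0) = 0 this makes σ injective on all of ℤ_{29}, hence bijective (finite equal-size domain and codomain). In particular σ is injective.
Since σ is injective, we find the preimage of 4. The inverse of x ↦ x^11 on (ℤ_{29})^× is x ↦ x^23, because 11·23 = 253 = 9·28 + 1 ≡ 1 (mod 28) and x^{28} = 1 for x ≠ 0 (Fermat). So σ⁻¹(4) = 4^23 mod 29.
Repeated squaring mod 29: 4^1 ≡ 4, 4^2 ≡ 4² = 16, 4^4 ≡ 16² = 256 ≡ 24, 4^8 ≡ 24² = 576 ≡ 25, 4^16 ≡ 25² = 625 ≡ 16. Since 23 = 16 + 4 + 2 + 1, 4^23 ≡ 16·24·16·4: 16·24 = 384 ≡ 7, then 7·16 = 112 ≡ 25, then 25·4 = 100 ≡ 13. So 4^23 ≡ 13 (mod 29).
Hence σ⁻¹(4) = 13.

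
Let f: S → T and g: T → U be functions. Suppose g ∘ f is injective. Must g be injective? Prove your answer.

No. Take S = {0, 1}, T = {0, 1, 2, 3, 4}, U = {0, 1, 2, 3, 4}, f(a) = a for each a ∈ S, and g(b) = 3 if b ∈ {3, 4} else g(b) = b.
Then g ∘ f = f is injective (S ⊂ T and f is the inclusion), but g(3) = g(4) = 3 with 3 ≠ 4, so g is not injective.

not injective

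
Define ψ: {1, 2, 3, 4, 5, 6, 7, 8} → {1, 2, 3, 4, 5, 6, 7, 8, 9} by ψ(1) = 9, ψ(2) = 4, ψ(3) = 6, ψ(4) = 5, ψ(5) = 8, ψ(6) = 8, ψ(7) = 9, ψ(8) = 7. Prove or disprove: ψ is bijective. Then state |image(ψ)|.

ψ(5) = 8 = ψ(6) with 5 ≠ 6, so ψ is not injective, hence not bijective.
The image of ψ is {4, 5, 6, 7, 8, 9}, which has 6 elements.

6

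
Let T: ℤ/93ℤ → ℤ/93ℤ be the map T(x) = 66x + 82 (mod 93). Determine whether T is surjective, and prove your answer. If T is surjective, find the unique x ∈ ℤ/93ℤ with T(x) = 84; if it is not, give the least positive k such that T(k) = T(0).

31

By definition, T is surjective if every y in the codomain equals T(x) for some x in the domain.
Since gcd(66, 93) = 3, we have 66x ≡ 0 (mod 3) for all x, so T(x) ≡ 1 (mod 3).
But 0 ≢ 1 (mod 3), so 0 ∈ ℤ/93ℤ has no preimage. So T is not surjective.
Since T is not surjective, we find the least positive k with T(k) = T(0): this means 66k ≡ 0 (mod 93), i.e. 93 ∣ 66k. Since gcd(66, 93) = 3, dividing through by 3 this holds exactly when 31 ∣ 22k, and as gcd(22, 31) = 1, exactly when 31 ∣ k.
The smallest positive such k is 31.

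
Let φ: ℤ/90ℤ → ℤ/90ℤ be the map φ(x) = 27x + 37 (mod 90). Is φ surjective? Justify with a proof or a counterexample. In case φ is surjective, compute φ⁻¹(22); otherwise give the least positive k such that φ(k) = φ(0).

10

Since gcd(27, 90) = 9, we have 27x ≡ 0 (mod 9) for all x, so φ(x) ≡ 1 (mod 9).
But 0 ≢ 1 (mod 9), so 0 ∈ ℤ/90ℤ has no preimage. Thus φ is not surjective.
Since φ is not surjective, we find the least positive k with φ(k) = φ(0): this means 27k ≡ 0 (mod 90), i.e. 90 ∣ 27k. Since gcd(27, 90) = 9, dividing through by 9 this holds exactly when 10 ∣ 3k, and as gcd(3, 10) = 1, exactly when 10 ∣ k.
The smallest positive such k is 10.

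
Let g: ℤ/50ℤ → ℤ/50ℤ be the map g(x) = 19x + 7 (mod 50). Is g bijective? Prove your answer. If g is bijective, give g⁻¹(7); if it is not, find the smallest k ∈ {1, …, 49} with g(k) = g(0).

If g(x_1) = g(x_2), then 19x_1 ≡ 19x_2 (mod 50). Because gcd(19, 50) = 1, we may cancel 19 to get x_1 ≡ x_2 (mod 50).
We now compute 19⁻¹ mod 50 explicitly. Euclid's algorithm: 50 = 2·19 + 12, 19 = 1·12 + 7, 12 = 1·7 + 5, 7 = 1·5 + 2, 5 = 2·2 + 1; back-substituting gives 1 = 29·19 − 11·50, so 19⁻¹ ≡ 29 (mod 50).
For any y ∈ ℤ/50ℤ, x = 29(y − 7) mod 50 satisfies g(x) = 19·29(y − 7) + 7 ≡ y (since 19·29 ≡ 1 mod 50). So every y has a preimage.
Hence g is bijective.
Since g is bijective, we compute g⁻¹(7): solve 19x + 7 ≡ 7 (mod 50), i.e. 19x ≡ 0 (mod 50).
Multiplying by 19⁻¹ = 29 gives x ≡ 29·0 = 0 ≡ 0 (mod 50).
Check: g(0) = 19·0 + 7 = 7 ≡ 7 (mod 50).

0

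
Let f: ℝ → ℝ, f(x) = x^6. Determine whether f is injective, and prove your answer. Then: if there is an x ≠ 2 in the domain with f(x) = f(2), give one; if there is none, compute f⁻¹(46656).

-2

f(2) = 64 = (−2)^6 = f(−2) (since 6 is even), with 2 ≠ −2. So f is not injective.
For the follow-up, such an x exists: taking x = −2 ∈ ℝ gives f(−2) = 64 = f(2) with −2 ≠ 2.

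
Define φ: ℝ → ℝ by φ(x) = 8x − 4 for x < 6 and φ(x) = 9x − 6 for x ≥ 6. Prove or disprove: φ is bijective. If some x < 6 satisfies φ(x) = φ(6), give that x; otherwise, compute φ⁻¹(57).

7

Both pieces are strictly increasing (slopes 8 and 9), so each is injective on its own interval.
The left piece maps (−∞, 6) onto (−∞, 44); the right piece maps [6, ∞) onto [48, ∞).
The images leave a gap (44 has no preimage), so φ is not surjective, hence not bijective.
Because the two images are disjoint, no x < 6 has φ(x) = φ(6), so we compute φ⁻¹(57): 57 lies in [48, ∞), so solve 9x − 6 = 57: x = (57 + 6)/9 = 7.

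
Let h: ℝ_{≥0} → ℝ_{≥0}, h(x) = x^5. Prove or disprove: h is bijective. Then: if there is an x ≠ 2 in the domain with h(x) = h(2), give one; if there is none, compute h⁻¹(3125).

5

On ℝ_{≥0}, x ↦ x^5 is strictly increasing (injective) and for any y ∈ ℝ_{≥0} the 5th root y^{1/5} lies in ℝ_{≥0} (surjective). So h is bijective.
Since x ↦ x^5 is strictly increasing on ℝ_{≥0}, it is injective there, so no x ≠ 2 in the domain has h(x) = h(2). We therefore compute h⁻¹(3125) = 3125^{1/5} = 5 (indeed 5^5 = 3125).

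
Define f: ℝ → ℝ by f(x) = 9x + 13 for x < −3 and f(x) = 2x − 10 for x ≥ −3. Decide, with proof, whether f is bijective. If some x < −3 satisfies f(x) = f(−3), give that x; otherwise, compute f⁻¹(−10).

Both pieces are strictly increasing (slopes 9 and 2), so each is injective on its own interval.
The left piece maps (−∞, −3) onto (−∞, −14); the right piece maps [−3, ∞) onto [−16, ∞).
These images overlap. In particular f(−3) = −16 (right piece), and solving 9x + 13 = −16 on the left piece gives x = −29/9 < −3.
So f(−29/9) = f(−3) with −29/9 ≠ −3, and f is not injective, hence not bijective. This x = −29/9 is the requested value below −3.

-29/9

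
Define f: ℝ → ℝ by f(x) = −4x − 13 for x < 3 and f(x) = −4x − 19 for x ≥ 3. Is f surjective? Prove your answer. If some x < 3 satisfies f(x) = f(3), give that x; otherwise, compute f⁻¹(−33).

Both pieces are strictly decreasing (slopes −4 and −4), so each is injective on its own interval.
The left piece maps (−∞, 3) onto (−25, ∞); the right piece maps [3, ∞) onto (−∞, −31].
The union (−25, ∞) ∪ (−∞, −31] omits the interval between −25 and −31; in particular −25 has no preimage. So f is not surjective.
Because the two images are disjoint, no x < 3 has f(x) = f(3), so we compute f⁻¹(−33): −33 lies in (−∞, −31], so solve −4x − 19 = −33: x = (−33 + 19)/(−4) = 7/2.

7/2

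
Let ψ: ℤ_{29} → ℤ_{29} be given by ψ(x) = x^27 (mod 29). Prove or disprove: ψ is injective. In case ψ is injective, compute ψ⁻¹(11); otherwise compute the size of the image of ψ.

8

Since 29 is prime, the nonzero elements of ℤ_{29} form a cyclic group of order 28.
As gcd(27, 28) = 1, raising to the 27th power is a bijection on this group: if x_1^27 ≡ x_2^27 then (x_1x_2^{−1})^27 = 1, and the only element of order dividing gcd(27, 28) = 1 is 1, so x_1 = x_2.
With ψ(0) = 0 this makes ψ injective on all of ℤ_{29}, hence bijective (finite equal-size domain and codomain). In particular ψ is injective.
Since ψ is injective, we find the preimage of 11. The inverse of x ↦ x^27 on (ℤ_{29})^× is x ↦ x^27, because 27·27 = 729 = 26·28 + 1 ≡ 1 (mod 28) and x^{28} = 1 for x ≠ 0 (Fermat). So ψ⁻¹(11) = 11^27 mod 29.
Repeated squaring mod 29: 11^1 ≡ 11, 11^2 ≡ 11² = 121 ≡ 5, 11^4 ≡ 5² = 25, 11^8 ≡ 25² = 625 ≡ 16, 11^16 ≡ 16² = 256 ≡ 24. Since 27 = 16 + 8 + 2 + 1, 11^27 ≡ 24·16·5·11: 24·16 = 384 ≡ 7, then 7·5 = 35 ≡ 6, then 6·11 = 66 ≡ 8. So 11^27 ≡ 8 (mod 29).
Hence ψ⁻¹(11) = 8.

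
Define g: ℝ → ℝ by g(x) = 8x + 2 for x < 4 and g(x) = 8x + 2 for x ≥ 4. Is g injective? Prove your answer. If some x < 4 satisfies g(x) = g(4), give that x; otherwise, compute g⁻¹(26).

3

Both pieces are strictly increasing (slopes 8 and 8), so each is injective on its own interval.
The left piece maps (−∞, 4) onto (−∞, 34); the right piece maps [4, ∞) onto [34, ∞).
These images are disjoint, so no value is attained by both pieces. Hence g is injective.
Because the two images are disjoint, no x < 4 has g(x) = g(4), so we compute g⁻¹(26): 26 lies in (−∞, 34), so solve 8x + 2 = 26: x = (26 − 2)/8 = 3.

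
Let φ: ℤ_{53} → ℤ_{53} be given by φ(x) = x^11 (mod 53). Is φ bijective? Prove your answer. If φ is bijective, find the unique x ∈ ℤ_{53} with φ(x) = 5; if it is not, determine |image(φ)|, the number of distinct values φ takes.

35

Since 53 is prime, the nonzero elements of ℤ_{53} form a cyclic group of order 52.
As gcd(11, 52) = 1, raising to the 11th power is a bijection on this group: if x_1^11 ≡ x_2^11 then (x_1x_2^{−1})^11 = 1, and the only element of order dividing gcd(11, 52) = 1 is 1, so x_1 = x_2.
With φ(0) = 0 this makes φ injective on all of ℤ_{53}, hence bijective (finite equal-size domain and codomain). In particular φ is bijective.
Since φ is bijective, we find the preimage of 5. The inverse of x ↦ x^11 on (ℤ_{53})^× is x ↦ x^19, because 11·19 = 209 = 4·52 + 1 ≡ 1 (mod 52) and x^{52} = 1 for x ≠ 0 (Fermat). So φ⁻¹(5) = 5^19 mod 53.
Repeated squaring mod 53: 5^1 ≡ 5, 5^2 ≡ 5² = 25, 5^4 ≡ 25² = 625 ≡ 42, 5^8 ≡ 42² = 1764 ≡ 15, 5^16 ≡ 15² = 225 ≡ 13. Since 19 = 16 + 2 + 1, 5^19 ≡ 13·25·5: 13·25 = 325 ≡ 7, then 7·5 = 35. So 5^19 ≡ 35 (mod 53).
Hence φ⁻¹(5) = 35.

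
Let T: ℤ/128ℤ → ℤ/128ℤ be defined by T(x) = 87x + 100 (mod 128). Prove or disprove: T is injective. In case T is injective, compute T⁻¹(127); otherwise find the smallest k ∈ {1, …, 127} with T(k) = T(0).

Suppose T(s) = T(t) in ℤ/128ℤ. Then 87s + 100 ≡ 87t + 100 (mod 128), so 87(s − t) ≡ 0 (mod 128).
Since gcd(87, 128) = 1, 87 is invertible modulo 128, thus s − t ≡ 0 (mod 128), i.e. s = t.
So T is injective.
We now compute 87⁻¹ mod 128 explicitly. Euclid's algorithm: 128 = 1·87 + 41, 87 = 2·41 + 5, 41 = 8·5 + 1; back-substituting gives 1 = 103·87 − 70·128, so 87⁻¹ ≡ 103 (mod 128).
Since T is injective, we find T⁻¹(127): we need 87x ≡ 127 − 100 ≡ 27 (mod 128). Using 87⁻¹ = 103: x ≡ 103·27 = 2781 = 21·128 + 93, so x = 93.
Check: T(93) = 87·93 + 100 = 8191 = 63·128 + 127 ≡ 127 (mod 128).

93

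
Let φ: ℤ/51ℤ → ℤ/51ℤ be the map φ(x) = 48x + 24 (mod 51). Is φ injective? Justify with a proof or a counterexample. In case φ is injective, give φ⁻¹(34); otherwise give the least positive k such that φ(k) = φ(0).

We have gcd(48, 51) = 3 > 1. Taking x_1 = 0 and x_2 = 17: φ(0) = 24 and φ(17) = 48·17 + 24 = 840 ≡ 24 (mod 51).
So φ(0) = φ(17) while 0 ≠ 17, so φ is not injective.
Since φ is not injective, we find the least positive k with φ(k) = φ(0): this means 48k ≡ 0 (mod 51), i.e. 51 ∣ 48k. Since gcd(48, 51) = 3, dividing through by 3 this holds exactly when 17 ∣ 16k, and as gcd(16, 17) = 1, exactly when 17 ∣ k.
The smallest positive such k is 17.

17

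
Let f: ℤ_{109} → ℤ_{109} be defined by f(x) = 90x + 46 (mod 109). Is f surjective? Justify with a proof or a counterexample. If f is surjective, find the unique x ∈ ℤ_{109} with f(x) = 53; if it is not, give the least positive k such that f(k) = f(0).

57

By definition, f is surjective if every y in the codomain equals f(x) for some x in the domain.
Since gcd(90, 109) = 1, 90 is invertible modulo 109. Euclid's algorithm: 109 = 1·90 + 19, 90 = 4·19 + 14, 19 = 1·14 + 5, 14 = 2·5 + 4, 5 = 1·4 + 1; back-substituting gives 1 = 86·90 − 71·109, so 90⁻¹ ≡ 86 (mod 109).
Then y ↦ 86(y − 46) is a two-sided inverse to f, so every y ∈ ℤ_{109} has a preimage.
Hence f is surjective.
Since f is surjective, we find f⁻¹(53): we need 90x ≡ 53 − 46 ≡ 7 (mod 109). Using 90⁻¹ = 86: x ≡ 86·7 = 602 = 5·109 + 57, so x = 57.
Check: f(57) = 90·57 + 46 = 5176 = 47·109 + 53 ≡ 53 (mod 109).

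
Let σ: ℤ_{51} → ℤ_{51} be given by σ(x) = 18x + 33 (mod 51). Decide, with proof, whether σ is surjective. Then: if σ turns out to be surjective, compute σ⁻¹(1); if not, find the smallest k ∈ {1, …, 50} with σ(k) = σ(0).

Since gcd(18, 51) = 3, we have 18x ≡ 0 (mod 3) for all x, so σ(x) ≡ 0 (mod 3).
But 1 ≢ 0 (mod 3), so 1 ∈ ℤ_{51} has no preimage. So σ is not surjective.
Since σ is not surjective, we find the least positive k with σ(k) = σ(0): this means 18k ≡ 0 (mod 51), i.e. 51 ∣ 18k. Since gcd(18, 51) = 3, dividing through by 3 this holds exactly when 17 ∣ 6k, and as gcd(6, 17) = 1, exactly when 17 ∣ k.
The smallest positive such k is 17.

17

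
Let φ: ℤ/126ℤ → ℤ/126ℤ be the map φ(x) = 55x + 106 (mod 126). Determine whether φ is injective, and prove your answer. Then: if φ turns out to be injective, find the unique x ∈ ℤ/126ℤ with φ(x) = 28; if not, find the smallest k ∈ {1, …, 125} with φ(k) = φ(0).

120

Suppose φ(s) = φ(t) in ℤ/126ℤ. Then 55s + 106 ≡ 55t + 106 (mod 126), hence 55(s − t) ≡ 0 (mod 126).
Since gcd(55, 126) = 1, 55 is invertible modulo 126, thus s − t ≡ 0 (mod 126), i.e. s = t.
Hence φ is injective.
We now compute 55⁻¹ mod 126 explicitly. Euclid's algorithm: 126 = 2·55 + 16, 55 = 3·16 + 7, 16 = 2·7 + 2, 7 = 3·2 + 1; back-substituting gives 1 = 55·55 − 24·126, so 55⁻¹ ≡ 55 (mod 126).
Since φ is injective, we compute φ⁻¹(28): solve 55x + 106 ≡ 28 (mod 126), i.e. 55x ≡ 48 (mod 126).
Multiplying by 55⁻¹ = 55 gives x ≡ 55·48 = 2640 = 20·126 + 120 ≡ 120 (mod 126).
Check: φ(120) = 55·120 + 106 = 6706 = 53·126 + 28 ≡ 28 (mod 126).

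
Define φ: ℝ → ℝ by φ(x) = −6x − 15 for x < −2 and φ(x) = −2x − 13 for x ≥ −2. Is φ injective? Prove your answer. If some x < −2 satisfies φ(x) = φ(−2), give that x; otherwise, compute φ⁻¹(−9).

Both pieces are strictly decreasing (slopes −6 and −2), so each is injective on its own interval.
The left piece maps (−∞, −2) onto (−3, ∞); the right piece maps [−2, ∞) onto (−∞, −9].
These images are disjoint, so no value is attained by both pieces. Therefore φ is injective.
Because the two images are disjoint, no x < −2 has φ(x) = φ(−2), so we compute φ⁻¹(−9): −9 lies in (−∞, −9], so solve −2x − 13 = −9: x = (−9 + 13)/(−2) = −2.

-2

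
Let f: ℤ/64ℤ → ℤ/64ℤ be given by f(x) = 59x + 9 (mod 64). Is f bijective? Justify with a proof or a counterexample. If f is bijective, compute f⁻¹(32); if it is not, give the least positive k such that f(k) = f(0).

21

Suppose f(x_1) = f(x_2) in ℤ/64ℤ. Then 59x_1 + 9 ≡ 59x_2 + 9 (mod 64), therefore 59(x_1 − x_2) ≡ 0 (mod 64).
Since gcd(59, 64) = 1, 59 is invertible modulo 64, hence x_1 − x_2 ≡ 0 (mod 64), i.e. x_1 = x_2.
We now compute 59⁻¹ mod 64 explicitly. Euclid's algorithm: 64 = 1·59 + 5, 59 = 11·5 + 4, 5 = 1·4 + 1; back-substituting gives 1 = 51·59 − 47·64, so 59⁻¹ ≡ 51 (mod 64).
For any y ∈ ℤ/64ℤ, x = 51(y − 9) mod 64 satisfies f(x) = 59·51(y − 9) + 9 ≡ y (since 59·51 ≡ 1 mod 64). So every y has a preimage.
So f is bijective.
Since f is bijective, we find f⁻¹(32): we need 59x ≡ 32 − 9 ≡ 23 (mod 64). Using 59⁻¹ = 51: x ≡ 51·23 = 1173 = 18·64 + 21, so x = 21.
Check: f(21) = 59·21 + 9 = 1248 = 19·64 + 32 ≡ 32 (mod 64).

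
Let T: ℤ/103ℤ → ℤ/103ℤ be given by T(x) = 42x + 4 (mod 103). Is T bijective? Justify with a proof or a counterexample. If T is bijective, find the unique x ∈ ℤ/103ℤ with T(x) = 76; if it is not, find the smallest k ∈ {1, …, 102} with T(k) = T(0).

90

If T(u) = T(v), then 42u ≡ 42v (mod 103). Because gcd(42, 103) = 1, we may cancel 42 to get u ≡ v (mod 103).
We now compute 42⁻¹ mod 103 explicitly. Euclid's algorithm: 103 = 2·42 + 19, 42 = 2·19 + 4, 19 = 4·4 + 3, 4 = 1·3 + 1; back-substituting gives 1 = 27·42 − 11·103, so 42⁻¹ ≡ 27 (mod 103).
Then y ↦ 27(y − 4) is a two-sided inverse to T, so every y ∈ ℤ/103ℤ has a preimage.
Hence T is bijective.
Since T is bijective, we find T⁻¹(76): we need 42x ≡ 76 − 4 ≡ 72 (mod 103). Using 42⁻¹ = 27: x ≡ 27·72 = 1944 = 18·103 + 90, so x = 90.
Check: T(90) = 42·90 + 4 = 3784 = 36·103 + 76 ≡ 76 (mod 103).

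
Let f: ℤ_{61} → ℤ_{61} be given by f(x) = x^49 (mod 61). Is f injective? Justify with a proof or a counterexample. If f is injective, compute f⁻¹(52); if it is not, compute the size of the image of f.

Since 61 is prime, the nonzero elements of ℤ_{61} form a cyclic group of order 60.
As gcd(49, 60) = 1, raising to the 49th power is a bijection on this group: if x_1^49 ≡ x_2^49 then (x_1x_2^{−1})^49 = 1, and the only element of order dividing gcd(49, 60) = 1 is 1, so x_1 = x_2.
With f(0) = 0 this makes f injective on all of ℤ_{61}, hence bijective (finite equal-size domain and codomain). In particular f is injective.
Since f is injective, we find the preimage of 52. The inverse of x ↦ x^49 on (ℤ_{61})^× is x ↦ x^49, because 49·49 = 2401 = 40·60 + 1 ≡ 1 (mod 60) and x^{60} = 1 for x ≠ 0 (Fermat). So f⁻¹(52) = 52^49 mod 61.
Repeated squaring mod 61: 52^1 ≡ 52, 52^2 ≡ 52² = 2704 ≡ 20, 52^4 ≡ 20² = 400 ≡ 34, 52^8 ≡ 34² = 1156 ≡ 58, 52^16 ≡ 58² = 3364 ≡ 9, 52^32 ≡ 9² = 81 ≡ 20. Since 49 = 32 + 16 + 1, 52^49 ≡ 20·9·52: 20·9 = 180 ≡ 58, then 58·52 = 3016 ≡ 27. So 52^49 ≡ 27 (mod 61).
Hence f⁻¹(52) = 27.

27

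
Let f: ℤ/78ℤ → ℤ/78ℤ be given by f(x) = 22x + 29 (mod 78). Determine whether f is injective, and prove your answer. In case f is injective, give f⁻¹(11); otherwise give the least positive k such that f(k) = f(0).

39

Recall: injectivity means: for all u, v in the domain, f(u) = f(v) implies u = v.
We have gcd(22, 78) = 2 > 1. Taking u = 0 and v = 39: f(0) = 29 and f(39) = 22·39 + 29 = 887 ≡ 29 (mod 78).
So f(0) = f(39) while 0 ≠ 39, so f is not injective.
Since f is not injective, we find the least positive k with f(k) = f(0): this means 22k ≡ 0 (mod 78), i.e. 78 ∣ 22k. Since gcd(22, 78) = 2, dividing through by 2 this holds exactly when 39 ∣ 11k, and as gcd(11, 39) = 1, exactly when 39 ∣ k.
The smallest positive such k is 39.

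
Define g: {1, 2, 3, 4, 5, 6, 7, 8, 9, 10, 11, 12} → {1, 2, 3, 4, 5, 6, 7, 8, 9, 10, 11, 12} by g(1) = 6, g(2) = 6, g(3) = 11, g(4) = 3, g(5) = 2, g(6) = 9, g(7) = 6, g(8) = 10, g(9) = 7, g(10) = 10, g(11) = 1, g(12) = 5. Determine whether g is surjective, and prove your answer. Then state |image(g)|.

No element maps to 4, so g is not surjective.
The image of g is {1, 2, 3, 5, 6, 7, 9, 10, 11}, which has 9 elements.

9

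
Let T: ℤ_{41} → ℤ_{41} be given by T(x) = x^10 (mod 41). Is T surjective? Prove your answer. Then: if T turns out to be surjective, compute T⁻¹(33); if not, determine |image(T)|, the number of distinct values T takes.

T(1) = 1^10 = 1.
T(4): Repeated squaring mod 41: 4^1 ≡ 4, 4^2 ≡ 4² = 16, 4^4 ≡ 16² = 256 ≡ 10, 4^8 ≡ 10² = 100 ≡ 18. Since 10 = 8 + 2, 4^10 ≡ 18·16: 18·16 = 288 ≡ 1. So 4^10 ≡ 1 (mod 41).
So T(1) = T(4) = 1 while 1 ≠ 4, hence T is not injective.
A non-injective map from the 41-element set ℤ_{41} to itself takes at most 40 distinct values, so it cannot be surjective. Thus T is not surjective.
Since T is not surjective, we determine |image(T)|. Computing x^10 mod 41 for each x (by repeated squaring, reducing mod 41 at every step), the values T(0), T(1), …, T(40) are: 0, 1, 40, 9, 1, 40, 32, 9, 40, 40, 1, 9, 9, 9, 32, 32, 1, 32, 1, 32, 40, 40, 32, 1, 32, 1, 32, 32, 9, 9, 9, 1, 40, 40, 9, 32, 40, 1, 9, 40, 1.
The distinct values are {0, 1, 9, 32, 40}; there are 5 of them.

5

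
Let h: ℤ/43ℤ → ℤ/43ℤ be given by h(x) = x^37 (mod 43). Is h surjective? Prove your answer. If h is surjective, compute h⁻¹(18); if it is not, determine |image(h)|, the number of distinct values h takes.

30

Since 43 is prime, the nonzero elements of ℤ/43ℤ form a cyclic group of order 42.
As gcd(37, 42) = 1, raising to the 37th power is a bijection on this group: if a^37 ≡ b^37 then (ab^{−1})^37 = 1, and the only element of order dividing gcd(37, 42) = 1 is 1, so a = b.
With h(0) = 0 this makes h injective on all of ℤ/43ℤ, hence bijective (finite equal-size domain and codomain). In particular h is surjective.
Since h is surjective, we find the preimage of 18. The inverse of x ↦ x^37 on (ℤ/43ℤ)^× is x ↦ x^25, because 37·25 = 925 = 22·42 + 1 ≡ 1 (mod 42) and x^{42} = 1 for x ≠ 0 (Fermat). So h⁻¹(18) = 18^25 mod 43.
Repeated squaring mod 43: 18^1 ≡ 18, 18^2 ≡ 18² = 324 ≡ 23, 18^4 ≡ 23² = 529 ≡ 13, 18^8 ≡ 13² = 169 ≡ 40, 18^16 ≡ 40² = 1600 ≡ 9. Since 25 = 16 + 8 + 1, 18^25 ≡ 9·40·18: 9·40 = 360 ≡ 16, then 16·18 = 288 ≡ 30. So 18^25 ≡ 30 (mod 43).
Hence h⁻¹(18) = 30.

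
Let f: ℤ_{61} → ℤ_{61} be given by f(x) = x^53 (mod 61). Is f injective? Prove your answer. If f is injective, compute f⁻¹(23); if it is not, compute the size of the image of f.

24

Since 61 is prime, the nonzero elements of ℤ_{61} form a cyclic group of order 60.
As gcd(53, 60) = 1, raising to the 53rd power is a bijection on this group: if a^53 ≡ b^53 then (ab^{−1})^53 = 1, and the only element of order dividing gcd(53, 60) = 1 is 1, so a = b.
With f(0) = 0 this makes f injective on all of ℤ_{61}, hence bijective (finite equal-size domain and codomain). In particular f is injective.
Since f is injective, we find the preimage of 23. The inverse of x ↦ x^53 on (ℤ_{61})^× is x ↦ x^17, because 53·17 = 901 = 15·60 + 1 ≡ 1 (mod 60) and x^{60} = 1 for x ≠ 0 (Fermat). So f⁻¹(23) = 23^17 mod 61.
Repeated squaring mod 61: 23^1 ≡ 23, 23^2 ≡ 23² = 529 ≡ 41, 23^4 ≡ 41² = 1681 ≡ 34, 23^8 ≡ 34² = 1156 ≡ 58, 23^16 ≡ 58² = 3364 ≡ 9. Since 17 = 16 + 1, 23^17 ≡ 9·23: 9·23 = 207 ≡ 24. So 23^17 ≡ 24 (mod 61).
Hence f⁻¹(23) = 24.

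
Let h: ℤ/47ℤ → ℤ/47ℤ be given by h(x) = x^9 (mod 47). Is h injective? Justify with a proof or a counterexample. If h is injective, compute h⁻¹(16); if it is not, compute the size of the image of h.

Since 47 is prime, the nonzero elements of ℤ/47ℤ form a cyclic group of order 46.
As gcd(9, 46) = 1, raising to the 9th power is a bijection on this group: if s^9 ≡ t^9 then (st^{−1})^9 = 1, and the only element of order dividing gcd(9, 46) = 1 is 1, so s = t.
With h(0) = 0 this makes h injective on all of ℤ/47ℤ, hence bijective (finite equal-size domain and codomain). In particular h is injective.
Since h is injective, we find the preimage of 16. The inverse of x ↦ x^9 on (ℤ/47ℤ)^× is x ↦ x^41, because 9·41 = 369 = 8·46 + 1 ≡ 1 (mod 46) and x^{46} = 1 for x ≠ 0 (Fermat). So h⁻¹(16) = 16^41 mod 47.
Repeated squaring mod 47: 16^1 ≡ 16, 16^2 ≡ 16² = 256 ≡ 21, 16^4 ≡ 21² = 441 ≡ 18, 16^8 ≡ 18² = 324 ≡ 42, 16^16 ≡ 42² = 1764 ≡ 25, 16^32 ≡ 25² = 625 ≡ 14. Since 41 = 32 + 8 + 1, 16^41 ≡ 14·42·16: 14·42 = 588 ≡ 24, then 24·16 = 384 ≡ 8. So 16^41 ≡ 8 (mod 47).
Hence h⁻¹(16) = 8.

8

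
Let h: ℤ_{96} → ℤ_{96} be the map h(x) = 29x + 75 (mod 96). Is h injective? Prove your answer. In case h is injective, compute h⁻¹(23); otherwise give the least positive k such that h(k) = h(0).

28

Suppose h(x_1) = h(x_2) in ℤ_{96}. Then 29x_1 + 75 ≡ 29x_2 + 75 (mod 96), thus 29(x_1 − x_2) ≡ 0 (mod 96).
Since gcd(29, 96) = 1, 29 is invertible modulo 96, so x_1 − x_2 ≡ 0 (mod 96), i.e. x_1 = x_2.
Therefore h is injective.
We now compute 29⁻¹ mod 96 explicitly. Euclid's algorithm: 96 = 3·29 + 9, 29 = 3·9 + 2, 9 = 4·2 + 1; back-substituting gives 1 = 53·29 − 16·96, so 29⁻¹ ≡ 53 (mod 96).
Since h is injective, we compute h⁻¹(23): solve 29x + 75 ≡ 23 (mod 96), i.e. 29x ≡ 44 (mod 96).
Multiplying by 29⁻¹ = 53 gives x ≡ 53·44 = 2332 = 24·96 + 28 ≡ 28 (mod 96).
Check: h(28) = 29·28 + 75 = 887 = 9·96 + 23 ≡ 23 (mod 96).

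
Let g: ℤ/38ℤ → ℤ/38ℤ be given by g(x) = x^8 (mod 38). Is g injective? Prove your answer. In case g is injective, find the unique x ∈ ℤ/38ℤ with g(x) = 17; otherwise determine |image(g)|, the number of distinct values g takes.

g(18): Repeated squaring mod 38: 18^1 ≡ 18, 18^2 ≡ 18² = 324 ≡ 20, 18^4 ≡ 20² = 400 ≡ 20, 18^8 ≡ 20² = 400 ≡ 20. So 18^8 ≡ 20 (mod 38).
g(20): Repeated squaring mod 38: 20^1 ≡ 20, 20^2 ≡ 20² = 400 ≡ 20, 20^4 ≡ 20² = 400 ≡ 20, 20^8 ≡ 20² = 400 ≡ 20. So 20^8 ≡ 20 (mod 38).
So g(18) = g(20) = 20 while 18 ≠ 20, so g is not injective.
Since g is not injective, we determine |image(g)|. Computing x^8 mod 38 for each x (by repeated squaring, reducing mod 38 at every step), the values g(0), g(1), …, g(37) are: 0, 1, 28, 25, 24, 23, 16, 11, 26, 17, 36, 7, 30, 35, 4, 5, 6, 9, 20, 19, 20, 9, 6, 5, 4, 35, 30, 7, 36, 17, 26, 11, 16, 23, 24, 25, 28, 1.
The distinct values are {0, 1, 4, 5, 6, 7, 9, 11, 16, 17, 19, 20, 23, 24, 25, 26, 28, 30, 35, 36}; there are 20 of them.

20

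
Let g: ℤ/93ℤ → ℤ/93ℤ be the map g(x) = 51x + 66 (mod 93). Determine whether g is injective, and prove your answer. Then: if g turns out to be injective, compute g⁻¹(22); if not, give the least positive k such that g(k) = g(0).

We have gcd(51, 93) = 3 > 1. Taking s = 0 and t = 31: g(0) = 66 and g(31) = 51·31 + 66 = 1647 ≡ 66 (mod 93).
So g(0) = g(31) while 0 ≠ 31, so g is not injective.
Since g is not injective, we find the least positive k with g(k) = g(0): this means 51k ≡ 0 (mod 93), i.e. 93 ∣ 51k. Since gcd(51, 93) = 3, dividing through by 3 this holds exactly when 31 ∣ 17k, and as gcd(17, 31) = 1, exactly when 31 ∣ k.
The smallest positive such k is 31.

31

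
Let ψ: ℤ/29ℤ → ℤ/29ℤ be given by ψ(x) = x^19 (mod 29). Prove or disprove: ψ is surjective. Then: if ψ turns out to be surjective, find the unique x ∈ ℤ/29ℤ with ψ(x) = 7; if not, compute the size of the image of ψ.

Since 29 is prime, the nonzero elements of ℤ/29ℤ form a cyclic group of order 28.
As gcd(19, 28) = 1, raising to the 19th power is a bijection on this group: if x_1^19 ≡ x_2^19 then (x_1x_2^{−1})^19 = 1, and the only element of order dividing gcd(19, 28) = 1 is 1, so x_1 = x_2.
With ψ(0) = 0 this makes ψ injective on all of ℤ/29ℤ, hence bijective (finite equal-size domain and codomain). In particular ψ is surjective.
Since ψ is surjective, we find the preimage of 7. The inverse of x ↦ x^19 on (ℤ/29ℤ)^× is x ↦ x^3, because 19·3 = 57 = 2·28 + 1 ≡ 1 (mod 28) and x^{28} = 1 for x ≠ 0 (Fermat). So ψ⁻¹(7) = 7^3 mod 29.
Repeated squaring mod 29: 7^1 ≡ 7, 7^2 ≡ 7² = 49 ≡ 20. Since 3 = 2 + 1, 7^3 ≡ 20·7: 20·7 = 140 ≡ 24. So 7^3 ≡ 24 (mod 29).
Hence ψ⁻¹(7) = 24.

24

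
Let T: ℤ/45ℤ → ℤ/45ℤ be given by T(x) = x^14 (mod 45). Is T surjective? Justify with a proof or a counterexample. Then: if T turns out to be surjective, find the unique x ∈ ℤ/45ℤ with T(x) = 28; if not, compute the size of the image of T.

T(2): Repeated squaring mod 45: 2^1 ≡ 2, 2^2 ≡ 2² = 4, 2^4 ≡ 4² = 16, 2^8 ≡ 16² = 256 ≡ 31. Since 14 = 8 + 4 + 2, 2^14 ≡ 31·16·4: 31·16 = 496 ≡ 1, then 1·4 = 4. So 2^14 ≡ 4 (mod 45).
T(7): Repeated squaring mod 45: 7^1 ≡ 7, 7^2 ≡ 7² = 49 ≡ 4, 7^4 ≡ 4² = 16, 7^8 ≡ 16² = 256 ≡ 31. Since 14 = 8 + 4 + 2, 7^14 ≡ 31·16·4: 31·16 = 496 ≡ 1, then 1·4 = 4. So 7^14 ≡ 4 (mod 45).
So T(2) = T(7) = 4 while 2 ≠ 7, so T is not injective.
A non-injective map from the 45-element set ℤ/45ℤ to itself takes at most 44 distinct values, so it cannot be surjective. Hence T is not surjective.
Since T is not surjective, we determine |image(T)|. Computing x^14 mod 45 for each x (by repeated squaring, reducing mod 45 at every step), the values T(0), T(1), …, T(44) are: 0, 1, 4, 9, 16, 25, 36, 4, 19, 36, 10, 31, 9, 34, 16, 0, 31, 19, 9, 1, 40, 36, 34, 34, 36, 40, 1, 9, 19, 31, 0, 16, 34, 9, 31, 10, 36, 19, 4, 36, 25, 16, 9, 4, 1.
The distinct values are {0, 1, 4, 9, 10, 16, 19, 25, 31, 34, 36, 40}; there are 12 of them.

12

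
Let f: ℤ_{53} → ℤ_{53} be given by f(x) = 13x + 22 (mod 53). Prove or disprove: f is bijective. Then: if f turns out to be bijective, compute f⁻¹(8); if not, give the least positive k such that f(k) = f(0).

If f(u) = f(v), then 13u ≡ 13v (mod 53). Because gcd(13, 53) = 1, we may cancel 13 to get u ≡ v (mod 53).
We now compute 13⁻¹ mod 53 explicitly. Euclid's algorithm: 53 = 4·13 + 1; back-substituting gives 1 = 49·13 − 12·53, so 13⁻¹ ≡ 49 (mod 53).
Then y ↦ 49(y − 22) is a two-sided inverse to f, so every y ∈ ℤ_{53} has a preimage.
Thus f is bijective.
Since f is bijective, we find f⁻¹(8): we need 13x ≡ 8 − 22 ≡ 39 (mod 53). Using 13⁻¹ = 49: x ≡ 49·39 = 1911 = 36·53 + 3, so x = 3.
Check: f(3) = 13·3 + 22 = 61 = 1·53 + 8 ≡ 8 (mod 53).

3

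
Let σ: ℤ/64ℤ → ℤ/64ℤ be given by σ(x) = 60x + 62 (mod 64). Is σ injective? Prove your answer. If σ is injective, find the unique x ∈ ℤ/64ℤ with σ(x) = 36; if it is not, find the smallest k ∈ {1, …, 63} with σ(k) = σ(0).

We have gcd(60, 64) = 4 > 1. Taking a = 0 and b = 16: σ(0) = 62 and σ(16) = 60·16 + 62 = 1022 ≡ 62 (mod 64).
So σ(0) = σ(16) while 0 ≠ 16, hence σ is not injective.
Since σ is not injective, we find the least positive k with σ(k) = σ(0): this means 60k ≡ 0 (mod 64), i.e. 64 ∣ 60k. Since gcd(60, 64) = 4, dividing through by 4 this holds exactly when 16 ∣ 15k, and as gcd(15, 16) = 1, exactly when 16 ∣ k.
The smallest positive such k is 16.

16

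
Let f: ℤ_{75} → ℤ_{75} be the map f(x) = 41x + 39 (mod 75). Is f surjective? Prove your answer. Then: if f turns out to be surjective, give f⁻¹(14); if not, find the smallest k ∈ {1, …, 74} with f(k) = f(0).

Recall that surjectivity means every element of the codomain has a preimage under f.
Since gcd(41, 75) = 1, 41 is invertible modulo 75. Euclid's algorithm: 75 = 1·41 + 34, 41 = 1·34 + 7, 34 = 4·7 + 6, 7 = 1·6 + 1; back-substituting gives 1 = 11·41 − 6·75, so 41⁻¹ ≡ 11 (mod 75).
Then y ↦ 11(y − 39) is a two-sided inverse to f, so every y ∈ ℤ_{75} has a preimage.
Thus f is surjective.
Since f is surjective, we compute f⁻¹(14): solve 41x + 39 ≡ 14 (mod 75), i.e. 41x ≡ 50 (mod 75).
Multiplying by 41⁻¹ = 11 gives x ≡ 11·50 = 550 = 7·75 + 25 ≡ 25 (mod 75).
Check: f(25) = 41·25 + 39 = 1064 = 14·75 + 14 ≡ 14 (mod 75).

25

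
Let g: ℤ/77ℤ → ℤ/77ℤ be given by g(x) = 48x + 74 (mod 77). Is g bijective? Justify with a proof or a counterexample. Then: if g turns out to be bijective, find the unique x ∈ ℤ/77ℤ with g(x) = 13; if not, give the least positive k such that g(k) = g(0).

26

Recall that g is injective if g(s) = g(t) implies s = t.
Suppose g(s) = g(t) in ℤ/77ℤ. Then 48s + 74 ≡ 48t + 74 (mod 77), thus 48(s − t) ≡ 0 (mod 77).
Since gcd(48, 77) = 1, 48 is invertible modulo 77, so s − t ≡ 0 (mod 77), i.e. s = t.
We now compute 48⁻¹ mod 77 explicitly. Euclid's algorithm: 77 = 1·48 + 29, 48 = 1·29 + 19, 29 = 1·19 + 10, 19 = 1·10 + 9, 10 = 1·9 + 1; back-substituting gives 1 = 69·48 − 43·77, so 48⁻¹ ≡ 69 (mod 77).
For any y ∈ ℤ/77ℤ, x = 69(y − 74) mod 77 satisfies g(x) = 48·69(y − 74) + 74 ≡ y (since 48·69 ≡ 1 mod 77). So every y has a preimage.
Hence g is bijective.
Since g is bijective, we find g⁻¹(13): we need 48x ≡ 13 − 74 ≡ 16 (mod 77). Using 48⁻¹ = 69: x ≡ 69·16 = 1104 = 14·77 + 26, so x = 26.
Check: g(26) = 48·26 + 74 = 1322 = 17·77 + 13 ≡ 13 (mod 77).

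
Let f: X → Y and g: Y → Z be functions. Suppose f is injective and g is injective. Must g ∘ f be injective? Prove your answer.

injective

Suppose (g ∘ f)(s) = (g ∘ f)(t), i.e. g(f(s)) = g(f(t)).
Since g is injective, f(s) = f(t). Since f is injective, s = t. Thus g ∘ f is injective.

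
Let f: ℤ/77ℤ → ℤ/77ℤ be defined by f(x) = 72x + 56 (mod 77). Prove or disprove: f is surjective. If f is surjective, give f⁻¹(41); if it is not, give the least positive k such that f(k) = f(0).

Recall that f is surjective if every y in the codomain equals f(x) for some x in the domain.
Since gcd(72, 77) = 1, 72 is invertible modulo 77. Euclid's algorithm: 77 = 1·72 + 5, 72 = 14·5 + 2, 5 = 2·2 + 1; back-substituting gives 1 = 46·72 − 43·77, so 72⁻¹ ≡ 46 (mod 77).
Then y ↦ 46(y − 56) is a two-sided inverse to f, so every y ∈ ℤ/77ℤ has a preimage.
Thus f is surjective.
Since f is surjective, we compute f⁻¹(41): solve 72x + 56 ≡ 41 (mod 77), i.e. 72x ≡ 62 (mod 77).
Multiplying by 72⁻¹ = 46 gives x ≡ 46·62 = 2852 = 37·77 + 3 ≡ 3 (mod 77).
Check: f(3) = 72·3 + 56 = 272 = 3·77 + 41 ≡ 41 (mod 77).

3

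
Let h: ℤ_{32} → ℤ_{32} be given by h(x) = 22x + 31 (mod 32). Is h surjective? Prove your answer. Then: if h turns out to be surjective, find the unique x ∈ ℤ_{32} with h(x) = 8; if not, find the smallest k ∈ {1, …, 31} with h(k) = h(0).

Since gcd(22, 32) = 2, we have 22x ≡ 0 (mod 2) for all x, so h(x) ≡ 1 (mod 2).
But 0 ≢ 1 (mod 2), so 0 ∈ ℤ_{32} has no preimage. So h is not surjective.
Since h is not surjective, we find the least positive k with h(k) = h(0): this means 22k ≡ 0 (mod 32), i.e. 32 ∣ 22k. Since gcd(22, 32) = 2, dividing through by 2 this holds exactly when 16 ∣ 11k, and as gcd(11, 16) = 1, exactly when 16 ∣ k.
The smallest positive such k is 16.

16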